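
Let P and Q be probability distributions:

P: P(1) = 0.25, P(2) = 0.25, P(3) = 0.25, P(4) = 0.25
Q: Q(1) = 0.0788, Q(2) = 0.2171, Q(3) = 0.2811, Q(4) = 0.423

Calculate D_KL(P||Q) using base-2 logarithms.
0.2353 bits

D_KL(P||Q) = Σ P(x) log₂(P(x)/Q(x))

Computing term by term:
  P(1)·log₂(P(1)/Q(1)) = 0.25·log₂(0.25/0.0788) = 0.41642
  P(2)·log₂(P(2)/Q(2)) = 0.25·log₂(0.25/0.2171) = 0.05089
  P(3)·log₂(P(3)/Q(3)) = 0.25·log₂(0.25/0.2811) = -0.04229
  P(4)·log₂(P(4)/Q(4)) = 0.25·log₂(0.25/0.423) = -0.18968

D_KL(P||Q) = 0.41642 + 0.05089 - 0.04229 - 0.18968 = 0.23534 ≈ 0.2353 bits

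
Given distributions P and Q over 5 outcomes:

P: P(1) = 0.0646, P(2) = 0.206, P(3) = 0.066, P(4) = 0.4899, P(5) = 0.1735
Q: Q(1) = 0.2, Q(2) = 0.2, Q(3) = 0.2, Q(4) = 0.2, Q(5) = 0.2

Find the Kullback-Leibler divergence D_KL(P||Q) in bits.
0.3955 bits

D_KL(P||Q) = Σ P(x) log₂(P(x)/Q(x))

Computing term by term:
  P(1)·log₂(P(1)/Q(1)) = 0.0646·log₂(0.0646/0.2) = -0.10532
  P(2)·log₂(P(2)/Q(2)) = 0.206·log₂(0.206/0.2) = 0.00878
  P(3)·log₂(P(3)/Q(3)) = 0.066·log₂(0.066/0.2) = -0.10556
  P(4)·log₂(P(4)/Q(4)) = 0.4899·log₂(0.4899/0.2) = 0.63319
  P(5)·log₂(P(5)/Q(5)) = 0.1735·log₂(0.1735/0.2) = -0.03558

D_KL(P||Q) = -0.10532 + 0.00878 - 0.10556 + 0.63319 - 0.03558 = 0.39551 ≈ 0.3955 bits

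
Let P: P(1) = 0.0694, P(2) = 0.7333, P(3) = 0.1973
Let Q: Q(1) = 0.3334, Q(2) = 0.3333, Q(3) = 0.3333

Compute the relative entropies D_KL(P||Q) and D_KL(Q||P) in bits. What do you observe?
D_KL(P||Q) = 0.5278 bits, D_KL(Q||P) = 0.6279 bits. The two directions give different values (D_KL(Q||P) exceeds D_KL(P||Q) by 0.1001 bits): KL divergence is asymmetric.

D_KL(P||Q) = Σ P(x) log₂(P(x)/Q(x))

Computing term by term:
  P(1)·log₂(P(1)/Q(1)) = 0.0694·log₂(0.0694/0.3334) = -0.15714
  P(2)·log₂(P(2)/Q(2)) = 0.7333·log₂(0.7333/0.3333) = 0.83419
  P(3)·log₂(P(3)/Q(3)) = 0.1973·log₂(0.1973/0.3333) = -0.14924

D_KL(P||Q) = -0.15714 + 0.83419 - 0.14924 = 0.52781 ≈ 0.5278 bits

D_KL(Q||P) = Σ Q(x) log₂(Q(x)/P(x))

Computing term by term:
  Q(1)·log₂(Q(1)/P(1)) = 0.3334·log₂(0.3334/0.0694) = 0.75490
  Q(2)·log₂(Q(2)/P(2)) = 0.3333·log₂(0.3333/0.7333) = -0.37916
  Q(3)·log₂(Q(3)/P(3)) = 0.3333·log₂(0.3333/0.1973) = 0.25212

D_KL(Q||P) = 0.75490 - 0.37916 + 0.25212 = 0.62786 ≈ 0.6279 bits

These are NOT equal (difference: 0.1001 bits). KL divergence is asymmetric: D_KL(P||Q) ≠ D_KL(Q||P) in general.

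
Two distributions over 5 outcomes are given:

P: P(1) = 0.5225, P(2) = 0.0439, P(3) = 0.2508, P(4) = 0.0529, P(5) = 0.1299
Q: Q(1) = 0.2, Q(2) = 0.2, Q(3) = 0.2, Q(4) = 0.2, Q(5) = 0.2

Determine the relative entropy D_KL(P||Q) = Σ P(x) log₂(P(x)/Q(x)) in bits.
0.5274 bits

D_KL(P||Q) = Σ P(x) log₂(P(x)/Q(x))

Computing term by term:
  P(1)·log₂(P(1)/Q(1)) = 0.5225·log₂(0.5225/0.2) = 0.72389
  P(2)·log₂(P(2)/Q(2)) = 0.0439·log₂(0.0439/0.2) = -0.09604
  P(3)·log₂(P(3)/Q(3)) = 0.2508·log₂(0.2508/0.2) = 0.08190
  P(4)·log₂(P(4)/Q(4)) = 0.0529·log₂(0.0529/0.2) = -0.10150
  P(5)·log₂(P(5)/Q(5)) = 0.1299·log₂(0.1299/0.2) = -0.08088

D_KL(P||Q) = 0.72389 - 0.09604 + 0.08190 - 0.10150 - 0.08088 = 0.52737 ≈ 0.5274 bits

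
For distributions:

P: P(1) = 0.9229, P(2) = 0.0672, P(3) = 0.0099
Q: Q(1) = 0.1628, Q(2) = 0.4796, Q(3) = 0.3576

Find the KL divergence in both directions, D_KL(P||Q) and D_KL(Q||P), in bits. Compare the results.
D_KL(P||Q) = 2.0683 bits, D_KL(Q||P) = 2.8028 bits. D_KL(Q||P) is larger than D_KL(P||Q) by 0.7345 bits; the two directions differ.

D_KL(P||Q) = Σ P(x) log₂(P(x)/Q(x))

Computing term by term:
  P(1)·log₂(P(1)/Q(1)) = 0.9229·log₂(0.9229/0.1628) = 2.31009
  P(2)·log₂(P(2)/Q(2)) = 0.0672·log₂(0.0672/0.4796) = -0.19053
  P(3)·log₂(P(3)/Q(3)) = 0.0099·log₂(0.0099/0.3576) = -0.05123

D_KL(P||Q) = 2.31009 - 0.19053 - 0.05123 = 2.06833 ≈ 2.0683 bits

D_KL(Q||P) = Σ Q(x) log₂(Q(x)/P(x))

Computing term by term:
  Q(1)·log₂(Q(1)/P(1)) = 0.1628·log₂(0.1628/0.9229) = -0.40750
  Q(2)·log₂(Q(2)/P(2)) = 0.4796·log₂(0.4796/0.0672) = 1.35981
  Q(3)·log₂(Q(3)/P(3)) = 0.3576·log₂(0.3576/0.0099) = 1.85050

D_KL(Q||P) = -0.40750 + 1.35981 + 1.85050 = 2.80281 ≈ 2.8028 bits

These are NOT equal (difference: 0.7345 bits). KL divergence is asymmetric: D_KL(P||Q) ≠ D_KL(Q||P) in general.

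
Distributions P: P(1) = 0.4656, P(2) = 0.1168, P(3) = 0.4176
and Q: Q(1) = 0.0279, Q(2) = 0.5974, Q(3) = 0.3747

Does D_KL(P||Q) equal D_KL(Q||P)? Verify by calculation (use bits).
D_KL(P||Q) = 1.6810 bits, D_KL(Q||P) = 1.2348 bits. No — D_KL(P||Q) ≠ D_KL(Q||P) for this pair.

D_KL(P||Q) = Σ P(x) log₂(P(x)/Q(x))

Computing term by term:
  P(1)·log₂(P(1)/Q(1)) = 0.4656·log₂(0.4656/0.0279) = 1.89069
  P(2)·log₂(P(2)/Q(2)) = 0.1168·log₂(0.1168/0.5974) = -0.27502
  P(3)·log₂(P(3)/Q(3)) = 0.4176·log₂(0.4176/0.3747) = 0.06531

D_KL(P||Q) = 1.89069 - 0.27502 + 0.06531 = 1.68098 ≈ 1.6810 bits

D_KL(Q||P) = Σ Q(x) log₂(Q(x)/P(x))

Computing term by term:
  Q(1)·log₂(Q(1)/P(1)) = 0.0279·log₂(0.0279/0.4656) = -0.11330
  Q(2)·log₂(Q(2)/P(2)) = 0.5974·log₂(0.5974/0.1168) = 1.40667
  Q(3)·log₂(Q(3)/P(3)) = 0.3747·log₂(0.3747/0.4176) = -0.05860

D_KL(Q||P) = -0.11330 + 1.40667 - 0.05860 = 1.23477 ≈ 1.2348 bits

These are NOT equal (difference: 0.4462 bits). KL divergence is asymmetric: D_KL(P||Q) ≠ D_KL(Q||P) in general.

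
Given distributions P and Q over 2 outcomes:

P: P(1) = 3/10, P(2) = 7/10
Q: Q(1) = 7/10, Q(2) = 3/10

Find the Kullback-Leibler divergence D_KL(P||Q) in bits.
0.4890 bits

D_KL(P||Q) = Σ P(x) log₂(P(x)/Q(x))

Computing term by term:
  P(1)·log₂(P(1)/Q(1)) = (3/10)·log₂((3/10)/(7/10)) = -0.36672
  P(2)·log₂(P(2)/Q(2)) = (7/10)·log₂((7/10)/(3/10)) = 0.85567

D_KL(P||Q) = -0.36672 + 0.85567 = 0.48895 ≈ 0.4890 bits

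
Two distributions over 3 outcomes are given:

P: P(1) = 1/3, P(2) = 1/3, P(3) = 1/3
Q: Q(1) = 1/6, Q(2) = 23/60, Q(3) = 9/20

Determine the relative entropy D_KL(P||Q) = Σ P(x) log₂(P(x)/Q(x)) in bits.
0.1218 bits

D_KL(P||Q) = Σ P(x) log₂(P(x)/Q(x))

Computing term by term:
  P(1)·log₂(P(1)/Q(1)) = (1/3)·log₂((1/3)/(1/6)) = 0.33333
  P(2)·log₂(P(2)/Q(2)) = (1/3)·log₂((1/3)/(23/60)) = -0.06721
  P(3)·log₂(P(3)/Q(3)) = (1/3)·log₂((1/3)/(9/20)) = -0.14432

D_KL(P||Q) = 0.33333 - 0.06721 - 0.14432 = 0.12180 ≈ 0.1218 bits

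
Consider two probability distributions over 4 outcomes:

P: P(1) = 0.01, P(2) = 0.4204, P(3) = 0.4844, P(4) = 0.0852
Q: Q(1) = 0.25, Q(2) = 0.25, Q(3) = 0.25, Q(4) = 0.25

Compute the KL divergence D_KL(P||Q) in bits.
0.5987 bits

D_KL(P||Q) = Σ P(x) log₂(P(x)/Q(x))

Computing term by term:
  P(1)·log₂(P(1)/Q(1)) = 0.01·log₂(0.01/0.25) = -0.04644
  P(2)·log₂(P(2)/Q(2)) = 0.4204·log₂(0.4204/0.25) = 0.31523
  P(3)·log₂(P(3)/Q(3)) = 0.4844·log₂(0.4844/0.25) = 0.46225
  P(4)·log₂(P(4)/Q(4)) = 0.0852·log₂(0.0852/0.25) = -0.13232

D_KL(P||Q) = -0.04644 + 0.31523 + 0.46225 - 0.13232 = 0.59872 ≈ 0.5987 bits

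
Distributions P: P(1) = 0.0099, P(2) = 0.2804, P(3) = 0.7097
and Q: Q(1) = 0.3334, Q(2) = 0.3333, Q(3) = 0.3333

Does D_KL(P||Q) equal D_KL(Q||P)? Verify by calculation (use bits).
D_KL(P||Q) = 0.6537 bits, D_KL(Q||P) = 1.4112 bits. No — D_KL(P||Q) ≠ D_KL(Q||P) for this pair.

D_KL(P||Q) = Σ P(x) log₂(P(x)/Q(x))

Computing term by term:
  P(1)·log₂(P(1)/Q(1)) = 0.0099·log₂(0.0099/0.3334) = -0.05023
  P(2)·log₂(P(2)/Q(2)) = 0.2804·log₂(0.2804/0.3333) = -0.06991
  P(3)·log₂(P(3)/Q(3)) = 0.7097·log₂(0.7097/0.3333) = 0.77385

D_KL(P||Q) = -0.05023 - 0.06991 + 0.77385 = 0.65371 ≈ 0.6537 bits

D_KL(Q||P) = Σ Q(x) log₂(Q(x)/P(x))

Computing term by term:
  Q(1)·log₂(Q(1)/P(1)) = 0.3334·log₂(0.3334/0.0099) = 1.69157
  Q(2)·log₂(Q(2)/P(2)) = 0.3333·log₂(0.3333/0.2804) = 0.08310
  Q(3)·log₂(Q(3)/P(3)) = 0.3333·log₂(0.3333/0.7097) = -0.36343

D_KL(Q||P) = 1.69157 + 0.08310 - 0.36343 = 1.41124 ≈ 1.4112 bits

These are NOT equal (difference: 0.7575 bits). KL divergence is asymmetric: D_KL(P||Q) ≠ D_KL(Q||P) in general.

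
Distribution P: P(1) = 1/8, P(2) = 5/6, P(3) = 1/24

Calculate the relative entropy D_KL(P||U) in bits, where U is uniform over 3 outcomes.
0.7997 bits

U(i) = 1/3 for all i

D_KL(P||U) = Σ P(x) log₂(P(x) / (1/3))
           = Σ P(x) log₂(P(x)) + log₂(3)
           = log₂(3) - H(P)

H(P) = -Σ P(x) log₂(P(x)):
  -P(1)·log₂(P(1)) = -(1/8)·log₂(1/8) = 0.37500
  -P(2)·log₂(P(2)) = -(5/6)·log₂(5/6) = 0.21920
  -P(3)·log₂(P(3)) = -(1/24)·log₂(1/24) = 0.19104
H(P) = 0.37500 + 0.21920 + 0.19104 = 0.78524 bits

log₂(3) = 1.58496 bits

D_KL(P||U) = 1.58496 - 0.78524 = 0.79972 ≈ 0.7997 bits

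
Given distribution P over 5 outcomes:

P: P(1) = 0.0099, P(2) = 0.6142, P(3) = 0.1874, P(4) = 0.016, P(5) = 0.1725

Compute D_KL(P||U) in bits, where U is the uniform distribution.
0.8386 bits

U(i) = 1/5 for all i

D_KL(P||U) = Σ P(x) log₂(P(x) / (1/5))
           = Σ P(x) log₂(P(x)) + log₂(5)
           = log₂(5) - H(P)

H(P) = -Σ P(x) log₂(P(x)):
  -P(1)·log₂(P(1)) = -(0.0099)·log₂(0.0099) = 0.06592
  -P(2)·log₂(P(2)) = -(0.6142)·log₂(0.6142) = 0.43192
  -P(3)·log₂(P(3)) = -(0.1874)·log₂(0.1874) = 0.45272
  -P(4)·log₂(P(4)) = -(0.016)·log₂(0.016) = 0.09545
  -P(5)·log₂(P(5)) = -(0.1725)·log₂(0.1725) = 0.43734
H(P) = 0.06592 + 0.43192 + 0.45272 + 0.09545 + 0.43734 = 1.48335 bits

log₂(5) = 2.32193 bits

D_KL(P||U) = 2.32193 - 1.48335 = 0.83858 ≈ 0.8386 bits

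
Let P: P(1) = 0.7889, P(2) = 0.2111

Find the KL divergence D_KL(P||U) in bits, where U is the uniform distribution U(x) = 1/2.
0.2564 bits

U(i) = 1/2 for all i

D_KL(P||U) = Σ P(x) log₂(P(x) / (1/2))
           = Σ P(x) log₂(P(x)) + log₂(2)
           = log₂(2) - H(P)

H(P) = -Σ P(x) log₂(P(x)):
  -P(1)·log₂(P(1)) = -(0.7889)·log₂(0.7889) = 0.26987
  -P(2)·log₂(P(2)) = -(0.2111)·log₂(0.2111) = 0.47371
H(P) = 0.26987 + 0.47371 = 0.74358 bits

log₂(2) = 1.00000 bits

D_KL(P||U) = 1.00000 - 0.74358 = 0.25642 ≈ 0.2564 bits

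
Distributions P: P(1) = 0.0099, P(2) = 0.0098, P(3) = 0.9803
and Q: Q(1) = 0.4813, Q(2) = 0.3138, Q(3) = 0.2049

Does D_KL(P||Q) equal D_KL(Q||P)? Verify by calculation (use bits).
D_KL(P||Q) = 2.1093 bits, D_KL(Q||P) = 3.8035 bits. No — D_KL(P||Q) ≠ D_KL(Q||P) for this pair.

D_KL(P||Q) = Σ P(x) log₂(P(x)/Q(x))

Computing term by term:
  P(1)·log₂(P(1)/Q(1)) = 0.0099·log₂(0.0099/0.4813) = -0.05547
  P(2)·log₂(P(2)/Q(2)) = 0.0098·log₂(0.0098/0.3138) = -0.04901
  P(3)·log₂(P(3)/Q(3)) = 0.9803·log₂(0.9803/0.2049) = 2.21381

D_KL(P||Q) = -0.05547 - 0.04901 + 2.21381 = 2.10933 ≈ 2.1093 bits

D_KL(Q||P) = Σ Q(x) log₂(Q(x)/P(x))

Computing term by term:
  Q(1)·log₂(Q(1)/P(1)) = 0.4813·log₂(0.4813/0.0099) = 2.69690
  Q(2)·log₂(Q(2)/P(2)) = 0.3138·log₂(0.3138/0.0098) = 1.56929
  Q(3)·log₂(Q(3)/P(3)) = 0.2049·log₂(0.2049/0.9803) = -0.46273

D_KL(Q||P) = 2.69690 + 1.56929 - 0.46273 = 3.80346 ≈ 3.8035 bits

These are NOT equal (difference: 1.6942 bits). KL divergence is asymmetric: D_KL(P||Q) ≠ D_KL(Q||P) in general.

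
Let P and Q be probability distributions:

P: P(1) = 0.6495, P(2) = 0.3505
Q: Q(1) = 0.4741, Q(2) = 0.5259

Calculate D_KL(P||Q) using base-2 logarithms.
0.0898 bits

D_KL(P||Q) = Σ P(x) log₂(P(x)/Q(x))

Computing term by term:
  P(1)·log₂(P(1)/Q(1)) = 0.6495·log₂(0.6495/0.4741) = 0.29496
  P(2)·log₂(P(2)/Q(2)) = 0.3505·log₂(0.3505/0.5259) = -0.20517

D_KL(P||Q) = 0.29496 - 0.20517 = 0.08979 ≈ 0.0898 bits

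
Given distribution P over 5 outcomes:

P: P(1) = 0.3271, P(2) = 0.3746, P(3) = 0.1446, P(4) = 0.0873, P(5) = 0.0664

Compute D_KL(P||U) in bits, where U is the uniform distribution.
0.2936 bits

U(i) = 1/5 for all i

D_KL(P||U) = Σ P(x) log₂(P(x) / (1/5))
           = Σ P(x) log₂(P(x)) + log₂(5)
           = log₂(5) - H(P)

H(P) = -Σ P(x) log₂(P(x)):
  -P(1)·log₂(P(1)) = -(0.3271)·log₂(0.3271) = 0.52735
  -P(2)·log₂(P(2)) = -(0.3746)·log₂(0.3746) = 0.53065
  -P(3)·log₂(P(3)) = -(0.1446)·log₂(0.1446) = 0.40341
  -P(4)·log₂(P(4)) = -(0.0873)·log₂(0.0873) = 0.30711
  -P(5)·log₂(P(5)) = -(0.0664)·log₂(0.0664) = 0.25980
H(P) = 0.52735 + 0.53065 + 0.40341 + 0.30711 + 0.25980 = 2.02832 bits

log₂(5) = 2.32193 bits

D_KL(P||U) = 2.32193 - 2.02832 = 0.29361 ≈ 0.2936 bits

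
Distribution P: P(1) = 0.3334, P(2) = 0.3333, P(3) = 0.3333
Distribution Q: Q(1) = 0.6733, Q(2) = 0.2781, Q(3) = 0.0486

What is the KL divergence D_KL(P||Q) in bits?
0.6748 bits

D_KL(P||Q) = Σ P(x) log₂(P(x)/Q(x))

Computing term by term:
  P(1)·log₂(P(1)/Q(1)) = 0.3334·log₂(0.3334/0.6733) = -0.33807
  P(2)·log₂(P(2)/Q(2)) = 0.3333·log₂(0.3333/0.2781) = 0.08706
  P(3)·log₂(P(3)/Q(3)) = 0.3333·log₂(0.3333/0.0486) = 0.92584

D_KL(P||Q) = -0.33807 + 0.08706 + 0.92584 = 0.67483 ≈ 0.6748 bits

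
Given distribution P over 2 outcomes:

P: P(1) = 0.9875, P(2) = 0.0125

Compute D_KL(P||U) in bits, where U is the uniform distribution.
0.9031 bits

U(i) = 1/2 for all i

D_KL(P||U) = Σ P(x) log₂(P(x) / (1/2))
           = Σ P(x) log₂(P(x)) + log₂(2)
           = log₂(2) - H(P)

H(P) = -Σ P(x) log₂(P(x)):
  -P(1)·log₂(P(1)) = -(0.9875)·log₂(0.9875) = 0.01792
  -P(2)·log₂(P(2)) = -(0.0125)·log₂(0.0125) = 0.07902
H(P) = 0.01792 + 0.07902 = 0.09694 bits

log₂(2) = 1.00000 bits

D_KL(P||U) = 1.00000 - 0.09694 = 0.90306 ≈ 0.9031 bits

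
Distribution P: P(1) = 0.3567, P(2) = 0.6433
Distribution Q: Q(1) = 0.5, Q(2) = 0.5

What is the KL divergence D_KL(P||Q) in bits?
0.0601 bits

D_KL(P||Q) = Σ P(x) log₂(P(x)/Q(x))

Computing term by term:
  P(1)·log₂(P(1)/Q(1)) = 0.3567·log₂(0.3567/0.5) = -0.17379
  P(2)·log₂(P(2)/Q(2)) = 0.6433·log₂(0.6433/0.5) = 0.23388

D_KL(P||Q) = -0.17379 + 0.23388 = 0.06009 ≈ 0.0601 bits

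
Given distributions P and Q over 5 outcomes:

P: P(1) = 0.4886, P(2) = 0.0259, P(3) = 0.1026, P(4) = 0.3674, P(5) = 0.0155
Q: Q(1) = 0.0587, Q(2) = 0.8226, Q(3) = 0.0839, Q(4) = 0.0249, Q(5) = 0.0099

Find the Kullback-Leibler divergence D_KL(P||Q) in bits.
2.8310 bits

D_KL(P||Q) = Σ P(x) log₂(P(x)/Q(x))

Computing term by term:
  P(1)·log₂(P(1)/Q(1)) = 0.4886·log₂(0.4886/0.0587) = 1.49376
  P(2)·log₂(P(2)/Q(2)) = 0.0259·log₂(0.0259/0.8226) = -0.12922
  P(3)·log₂(P(3)/Q(3)) = 0.1026·log₂(0.1026/0.0839) = 0.02978
  P(4)·log₂(P(4)/Q(4)) = 0.3674·log₂(0.3674/0.0249) = 1.42666
  P(5)·log₂(P(5)/Q(5)) = 0.0155·log₂(0.0155/0.0099) = 0.01002

D_KL(P||Q) = 1.49376 - 0.12922 + 0.02978 + 1.42666 + 0.01002 = 2.83100 ≈ 2.8310 bits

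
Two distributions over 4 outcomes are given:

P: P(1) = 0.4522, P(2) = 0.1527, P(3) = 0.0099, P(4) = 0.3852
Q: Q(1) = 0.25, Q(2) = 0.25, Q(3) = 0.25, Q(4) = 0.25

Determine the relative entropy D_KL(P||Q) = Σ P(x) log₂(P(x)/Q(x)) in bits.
0.4722 bits

D_KL(P||Q) = Σ P(x) log₂(P(x)/Q(x))

Computing term by term:
  P(1)·log₂(P(1)/Q(1)) = 0.4522·log₂(0.4522/0.25) = 0.38665
  P(2)·log₂(P(2)/Q(2)) = 0.1527·log₂(0.1527/0.25) = -0.10860
  P(3)·log₂(P(3)/Q(3)) = 0.0099·log₂(0.0099/0.25) = -0.04612
  P(4)·log₂(P(4)/Q(4)) = 0.3852·log₂(0.3852/0.25) = 0.24024

D_KL(P||Q) = 0.38665 - 0.10860 - 0.04612 + 0.24024 = 0.47217 ≈ 0.4722 bits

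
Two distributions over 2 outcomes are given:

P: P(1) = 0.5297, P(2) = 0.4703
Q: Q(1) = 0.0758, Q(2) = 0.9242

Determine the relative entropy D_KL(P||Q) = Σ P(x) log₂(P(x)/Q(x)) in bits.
1.0274 bits

D_KL(P||Q) = Σ P(x) log₂(P(x)/Q(x))

Computing term by term:
  P(1)·log₂(P(1)/Q(1)) = 0.5297·log₂(0.5297/0.0758) = 1.48576
  P(2)·log₂(P(2)/Q(2)) = 0.4703·log₂(0.4703/0.9242) = -0.45837

D_KL(P||Q) = 1.48576 - 0.45837 = 1.02739 ≈ 1.0274 bits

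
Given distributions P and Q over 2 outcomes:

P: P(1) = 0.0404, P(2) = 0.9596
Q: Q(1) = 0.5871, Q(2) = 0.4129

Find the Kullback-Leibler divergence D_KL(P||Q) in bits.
1.0115 bits

D_KL(P||Q) = Σ P(x) log₂(P(x)/Q(x))

Computing term by term:
  P(1)·log₂(P(1)/Q(1)) = 0.0404·log₂(0.0404/0.5871) = -0.15599
  P(2)·log₂(P(2)/Q(2)) = 0.9596·log₂(0.9596/0.4129) = 1.16749

D_KL(P||Q) = -0.15599 + 1.16749 = 1.01150 ≈ 1.0115 bits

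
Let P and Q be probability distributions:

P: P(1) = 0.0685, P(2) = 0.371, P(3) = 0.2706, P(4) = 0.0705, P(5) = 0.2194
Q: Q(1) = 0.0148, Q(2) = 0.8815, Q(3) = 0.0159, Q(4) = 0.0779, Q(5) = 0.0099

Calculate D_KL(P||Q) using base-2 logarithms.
1.7653 bits

D_KL(P||Q) = Σ P(x) log₂(P(x)/Q(x))

Computing term by term:
  P(1)·log₂(P(1)/Q(1)) = 0.0685·log₂(0.0685/0.0148) = 0.15142
  P(2)·log₂(P(2)/Q(2)) = 0.371·log₂(0.371/0.8815) = -0.46321
  P(3)·log₂(P(3)/Q(3)) = 0.2706·log₂(0.2706/0.0159) = 1.10650
  P(4)·log₂(P(4)/Q(4)) = 0.0705·log₂(0.0705/0.0779) = -0.01015
  P(5)·log₂(P(5)/Q(5)) = 0.2194·log₂(0.2194/0.0099) = 0.98072

D_KL(P||Q) = 0.15142 - 0.46321 + 1.10650 - 0.01015 + 0.98072 = 1.76528 ≈ 1.7653 bits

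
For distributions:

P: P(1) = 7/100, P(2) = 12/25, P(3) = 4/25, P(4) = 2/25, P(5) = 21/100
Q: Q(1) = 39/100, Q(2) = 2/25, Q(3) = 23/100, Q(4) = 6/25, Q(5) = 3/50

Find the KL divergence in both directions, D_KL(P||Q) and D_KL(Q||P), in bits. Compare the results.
D_KL(P||Q) = 1.2363 bits, D_KL(Q||P) = 1.1520 bits. D_KL(P||Q) is larger than D_KL(Q||P) by 0.0843 bits; the two directions differ.

D_KL(P||Q) = Σ P(x) log₂(P(x)/Q(x))

Computing term by term:
  P(1)·log₂(P(1)/Q(1)) = (7/100)·log₂((7/100)/(39/100)) = -0.17346
  P(2)·log₂(P(2)/Q(2)) = (12/25)·log₂((12/25)/(2/25)) = 1.24078
  P(3)·log₂(P(3)/Q(3)) = (4/25)·log₂((4/25)/(23/100)) = -0.08377
  P(4)·log₂(P(4)/Q(4)) = (2/25)·log₂((2/25)/(6/25)) = -0.12680
  P(5)·log₂(P(5)/Q(5)) = (21/100)·log₂((21/100)/(3/50)) = 0.37954

D_KL(P||Q) = -0.17346 + 1.24078 - 0.08377 - 0.12680 + 0.37954 = 1.23629 ≈ 1.2363 bits

D_KL(Q||P) = Σ Q(x) log₂(Q(x)/P(x))

Computing term by term:
  Q(1)·log₂(Q(1)/P(1)) = (39/100)·log₂((39/100)/(7/100)) = 0.96644
  Q(2)·log₂(Q(2)/P(2)) = (2/25)·log₂((2/25)/(12/25)) = -0.20680
  Q(3)·log₂(Q(3)/P(3)) = (23/100)·log₂((23/100)/(4/25)) = 0.12042
  Q(4)·log₂(Q(4)/P(4)) = (6/25)·log₂((6/25)/(2/25)) = 0.38039
  Q(5)·log₂(Q(5)/P(5)) = (3/50)·log₂((3/50)/(21/100)) = -0.10844

D_KL(Q||P) = 0.96644 - 0.20680 + 0.12042 + 0.38039 - 0.10844 = 1.15201 ≈ 1.1520 bits

These are NOT equal (difference: 0.0843 bits). KL divergence is asymmetric: D_KL(P||Q) ≠ D_KL(Q||P) in general.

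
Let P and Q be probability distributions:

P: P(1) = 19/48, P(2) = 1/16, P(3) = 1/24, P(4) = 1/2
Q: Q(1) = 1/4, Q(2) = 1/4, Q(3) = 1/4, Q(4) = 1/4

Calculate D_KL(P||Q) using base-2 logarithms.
0.5297 bits

D_KL(P||Q) = Σ P(x) log₂(P(x)/Q(x))

Computing term by term:
  P(1)·log₂(P(1)/Q(1)) = (19/48)·log₂((19/48)/(1/4)) = 0.26242
  P(2)·log₂(P(2)/Q(2)) = (1/16)·log₂((1/16)/(1/4)) = -0.12500
  P(3)·log₂(P(3)/Q(3)) = (1/24)·log₂((1/24)/(1/4)) = -0.10771
  P(4)·log₂(P(4)/Q(4)) = (1/2)·log₂((1/2)/(1/4)) = 0.50000

D_KL(P||Q) = 0.26242 - 0.12500 - 0.10771 + 0.50000 = 0.52971 ≈ 0.5297 bits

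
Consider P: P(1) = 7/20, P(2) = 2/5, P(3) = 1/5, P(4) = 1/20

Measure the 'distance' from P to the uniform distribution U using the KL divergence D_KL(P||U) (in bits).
0.2606 bits

U(i) = 1/4 for all i

D_KL(P||U) = Σ P(x) log₂(P(x) / (1/4))
           = Σ P(x) log₂(P(x)) + log₂(4)
           = log₂(4) - H(P)

H(P) = -Σ P(x) log₂(P(x)):
  -P(1)·log₂(P(1)) = -(7/20)·log₂(7/20) = 0.53010
  -P(2)·log₂(P(2)) = -(2/5)·log₂(2/5) = 0.52877
  -P(3)·log₂(P(3)) = -(1/5)·log₂(1/5) = 0.46439
  -P(4)·log₂(P(4)) = -(1/20)·log₂(1/20) = 0.21610
H(P) = 0.53010 + 0.52877 + 0.46439 + 0.21610 = 1.73936 bits

log₂(4) = 2.00000 bits

D_KL(P||U) = 2.00000 - 1.73936 = 0.26064 ≈ 0.2606 bits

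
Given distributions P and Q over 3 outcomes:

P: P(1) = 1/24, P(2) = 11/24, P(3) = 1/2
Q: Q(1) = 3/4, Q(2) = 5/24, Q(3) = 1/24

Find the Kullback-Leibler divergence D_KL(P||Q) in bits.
2.1401 bits

D_KL(P||Q) = Σ P(x) log₂(P(x)/Q(x))

Computing term by term:
  P(1)·log₂(P(1)/Q(1)) = (1/24)·log₂((1/24)/(3/4)) = -0.17375
  P(2)·log₂(P(2)/Q(2)) = (11/24)·log₂((11/24)/(5/24)) = 0.52136
  P(3)·log₂(P(3)/Q(3)) = (1/2)·log₂((1/2)/(1/24)) = 1.79248

D_KL(P||Q) = -0.17375 + 0.52136 + 1.79248 = 2.14009 ≈ 2.1401 bits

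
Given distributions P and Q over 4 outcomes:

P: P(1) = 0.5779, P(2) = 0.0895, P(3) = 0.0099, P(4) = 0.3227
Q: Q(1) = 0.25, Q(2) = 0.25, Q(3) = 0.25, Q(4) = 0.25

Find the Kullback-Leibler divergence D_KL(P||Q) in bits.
0.6387 bits

D_KL(P||Q) = Σ P(x) log₂(P(x)/Q(x))

Computing term by term:
  P(1)·log₂(P(1)/Q(1)) = 0.5779·log₂(0.5779/0.25) = 0.69862
  P(2)·log₂(P(2)/Q(2)) = 0.0895·log₂(0.0895/0.25) = -0.13264
  P(3)·log₂(P(3)/Q(3)) = 0.0099·log₂(0.0099/0.25) = -0.04612
  P(4)·log₂(P(4)/Q(4)) = 0.3227·log₂(0.3227/0.25) = 0.11884

D_KL(P||Q) = 0.69862 - 0.13264 - 0.04612 + 0.11884 = 0.63870 ≈ 0.6387 bits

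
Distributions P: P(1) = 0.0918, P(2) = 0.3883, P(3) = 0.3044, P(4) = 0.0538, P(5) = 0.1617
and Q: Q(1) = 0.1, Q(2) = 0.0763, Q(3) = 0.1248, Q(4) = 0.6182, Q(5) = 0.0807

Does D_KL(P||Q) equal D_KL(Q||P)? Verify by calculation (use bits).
D_KL(P||Q) = 1.2644 bits, D_KL(Q||P) = 1.7693 bits. No — D_KL(P||Q) ≠ D_KL(Q||P) for this pair.

D_KL(P||Q) = Σ P(x) log₂(P(x)/Q(x))

Computing term by term:
  P(1)·log₂(P(1)/Q(1)) = 0.0918·log₂(0.0918/0.1) = -0.01133
  P(2)·log₂(P(2)/Q(2)) = 0.3883·log₂(0.3883/0.0763) = 0.91150
  P(3)·log₂(P(3)/Q(3)) = 0.3044·log₂(0.3044/0.1248) = 0.39157
  P(4)·log₂(P(4)/Q(4)) = 0.0538·log₂(0.0538/0.6182) = -0.18950
  P(5)·log₂(P(5)/Q(5)) = 0.1617·log₂(0.1617/0.0807) = 0.16213

D_KL(P||Q) = -0.01133 + 0.91150 + 0.39157 - 0.18950 + 0.16213 = 1.26437 ≈ 1.2644 bits

D_KL(Q||P) = Σ Q(x) log₂(Q(x)/P(x))

Computing term by term:
  Q(1)·log₂(Q(1)/P(1)) = 0.1·log₂(0.1/0.0918) = 0.01234
  Q(2)·log₂(Q(2)/P(2)) = 0.0763·log₂(0.0763/0.3883) = -0.17911
  Q(3)·log₂(Q(3)/P(3)) = 0.1248·log₂(0.1248/0.3044) = -0.16054
  Q(4)·log₂(Q(4)/P(4)) = 0.6182·log₂(0.6182/0.0538) = 2.17754
  Q(5)·log₂(Q(5)/P(5)) = 0.0807·log₂(0.0807/0.1617) = -0.08092

D_KL(Q||P) = 0.01234 - 0.17911 - 0.16054 + 2.17754 - 0.08092 = 1.76931 ≈ 1.7693 bits

These are NOT equal (difference: 0.5049 bits). KL divergence is asymmetric: D_KL(P||Q) ≠ D_KL(Q||P) in general.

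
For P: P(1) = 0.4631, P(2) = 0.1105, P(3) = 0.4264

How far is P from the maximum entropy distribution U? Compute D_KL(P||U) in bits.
0.1951 bits

U(i) = 1/3 for all i

D_KL(P||U) = Σ P(x) log₂(P(x) / (1/3))
           = Σ P(x) log₂(P(x)) + log₂(3)
           = log₂(3) - H(P)

H(P) = -Σ P(x) log₂(P(x)):
  -P(1)·log₂(P(1)) = -(0.4631)·log₂(0.4631) = 0.51432
  -P(2)·log₂(P(2)) = -(0.1105)·log₂(0.1105) = 0.35116
  -P(3)·log₂(P(3)) = -(0.4264)·log₂(0.4264) = 0.52435
H(P) = 0.51432 + 0.35116 + 0.52435 = 1.38983 bits

log₂(3) = 1.58496 bits

D_KL(P||U) = 1.58496 - 1.38983 = 0.19513 ≈ 0.1951 bits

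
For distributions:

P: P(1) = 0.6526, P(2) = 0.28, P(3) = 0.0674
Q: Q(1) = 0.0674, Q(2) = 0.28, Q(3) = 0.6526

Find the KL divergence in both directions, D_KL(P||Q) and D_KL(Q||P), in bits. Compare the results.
D_KL(P||Q) = 1.9168 bits, D_KL(Q||P) = 1.9168 bits. The two directions give exactly the same value for this pair.

D_KL(P||Q) = Σ P(x) log₂(P(x)/Q(x))

Computing term by term:
  P(1)·log₂(P(1)/Q(1)) = 0.6526·log₂(0.6526/0.0674) = 2.13751
  P(2)·log₂(P(2)/Q(2)) = 0.28·log₂(0.28/0.28) = 0.00000
  P(3)·log₂(P(3)/Q(3)) = 0.0674·log₂(0.0674/0.6526) = -0.22076

D_KL(P||Q) = 2.13751 + 0.00000 - 0.22076 = 1.91675 ≈ 1.9168 bits

D_KL(Q||P) = Σ Q(x) log₂(Q(x)/P(x))

Computing term by term:
  Q(1)·log₂(Q(1)/P(1)) = 0.0674·log₂(0.0674/0.6526) = -0.22076
  Q(2)·log₂(Q(2)/P(2)) = 0.28·log₂(0.28/0.28) = 0.00000
  Q(3)·log₂(Q(3)/P(3)) = 0.6526·log₂(0.6526/0.0674) = 2.13751

D_KL(Q||P) = -0.22076 + 0.00000 + 2.13751 = 1.91675 ≈ 1.9168 bits

These ARE equal here. Q is P with outcomes relabeled (Q(1) = P(3), Q(3) = P(1)) by a relabeling that is its own inverse, so the two sums contain exactly the same terms in a different order. This is a special case — KL divergence is not symmetric in general: D_KL(P||Q) ≠ D_KL(Q||P) for most P, Q.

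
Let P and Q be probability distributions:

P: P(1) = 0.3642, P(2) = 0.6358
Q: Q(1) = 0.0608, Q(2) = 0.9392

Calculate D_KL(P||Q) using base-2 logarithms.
0.5827 bits

D_KL(P||Q) = Σ P(x) log₂(P(x)/Q(x))

Computing term by term:
  P(1)·log₂(P(1)/Q(1)) = 0.3642·log₂(0.3642/0.0608) = 0.94058
  P(2)·log₂(P(2)/Q(2)) = 0.6358·log₂(0.6358/0.9392) = -0.35787

D_KL(P||Q) = 0.94058 - 0.35787 = 0.58271 ≈ 0.5827 bits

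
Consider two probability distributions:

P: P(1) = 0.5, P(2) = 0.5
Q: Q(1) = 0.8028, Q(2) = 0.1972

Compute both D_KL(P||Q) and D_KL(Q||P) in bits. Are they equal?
D_KL(P||Q) = 0.3296 bits, D_KL(Q||P) = 0.2837 bits. No, they are not equal.

D_KL(P||Q) = Σ P(x) log₂(P(x)/Q(x))

Computing term by term:
  P(1)·log₂(P(1)/Q(1)) = 0.5·log₂(0.5/0.8028) = -0.34156
  P(2)·log₂(P(2)/Q(2)) = 0.5·log₂(0.5/0.1972) = 0.67113

D_KL(P||Q) = -0.34156 + 0.67113 = 0.32957 ≈ 0.3296 bits

D_KL(Q||P) = Σ Q(x) log₂(Q(x)/P(x))

Computing term by term:
  Q(1)·log₂(Q(1)/P(1)) = 0.8028·log₂(0.8028/0.5) = 0.54840
  Q(2)·log₂(Q(2)/P(2)) = 0.1972·log₂(0.1972/0.5) = -0.26470

D_KL(Q||P) = 0.54840 - 0.26470 = 0.28370 ≈ 0.2837 bits

These are NOT equal (difference: 0.0459 bits). KL divergence is asymmetric: D_KL(P||Q) ≠ D_KL(Q||P) in general.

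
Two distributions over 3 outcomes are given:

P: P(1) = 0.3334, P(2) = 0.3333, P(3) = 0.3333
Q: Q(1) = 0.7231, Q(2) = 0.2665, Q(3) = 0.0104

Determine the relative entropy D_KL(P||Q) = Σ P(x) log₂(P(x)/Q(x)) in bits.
1.4024 bits

D_KL(P||Q) = Σ P(x) log₂(P(x)/Q(x))

Computing term by term:
  P(1)·log₂(P(1)/Q(1)) = 0.3334·log₂(0.3334/0.7231) = -0.37239
  P(2)·log₂(P(2)/Q(2)) = 0.3333·log₂(0.3333/0.2665) = 0.10755
  P(3)·log₂(P(3)/Q(3)) = 0.3333·log₂(0.3333/0.0104) = 1.66722

D_KL(P||Q) = -0.37239 + 0.10755 + 1.66722 = 1.40238 ≈ 1.4024 bits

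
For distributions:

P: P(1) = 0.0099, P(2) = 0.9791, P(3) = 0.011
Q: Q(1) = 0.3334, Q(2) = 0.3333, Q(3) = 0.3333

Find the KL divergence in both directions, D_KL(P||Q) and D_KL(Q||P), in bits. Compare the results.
D_KL(P||Q) = 1.4178 bits, D_KL(Q||P) = 2.8137 bits. D_KL(Q||P) is larger than D_KL(P||Q) by 1.3959 bits; the two directions differ.

D_KL(P||Q) = Σ P(x) log₂(P(x)/Q(x))

Computing term by term:
  P(1)·log₂(P(1)/Q(1)) = 0.0099·log₂(0.0099/0.3334) = -0.05023
  P(2)·log₂(P(2)/Q(2)) = 0.9791·log₂(0.9791/0.3333) = 1.52214
  P(3)·log₂(P(3)/Q(3)) = 0.011·log₂(0.011/0.3333) = -0.05413

D_KL(P||Q) = -0.05023 + 1.52214 - 0.05413 = 1.41778 ≈ 1.4178 bits

D_KL(Q||P) = Σ Q(x) log₂(Q(x)/P(x))

Computing term by term:
  Q(1)·log₂(Q(1)/P(1)) = 0.3334·log₂(0.3334/0.0099) = 1.69157
  Q(2)·log₂(Q(2)/P(2)) = 0.3333·log₂(0.3333/0.9791) = -0.51816
  Q(3)·log₂(Q(3)/P(3)) = 0.3333·log₂(0.3333/0.011) = 1.64025

D_KL(Q||P) = 1.69157 - 0.51816 + 1.64025 = 2.81366 ≈ 2.8137 bits

These are NOT equal (difference: 1.3959 bits). KL divergence is asymmetric: D_KL(P||Q) ≠ D_KL(Q||P) in general.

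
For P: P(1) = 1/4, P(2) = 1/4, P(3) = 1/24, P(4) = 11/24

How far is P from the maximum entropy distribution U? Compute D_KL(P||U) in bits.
0.2931 bits

U(i) = 1/4 for all i

D_KL(P||U) = Σ P(x) log₂(P(x) / (1/4))
           = Σ P(x) log₂(P(x)) + log₂(4)
           = log₂(4) - H(P)

H(P) = -Σ P(x) log₂(P(x)):
  -P(1)·log₂(P(1)) = -(1/4)·log₂(1/4) = 0.50000
  -P(2)·log₂(P(2)) = -(1/4)·log₂(1/4) = 0.50000
  -P(3)·log₂(P(3)) = -(1/24)·log₂(1/24) = 0.19104
  -P(4)·log₂(P(4)) = -(11/24)·log₂(11/24) = 0.51587
H(P) = 0.50000 + 0.50000 + 0.19104 + 0.51587 = 1.70691 bits

log₂(4) = 2.00000 bits

D_KL(P||U) = 2.00000 - 1.70691 = 0.29309 ≈ 0.2931 bits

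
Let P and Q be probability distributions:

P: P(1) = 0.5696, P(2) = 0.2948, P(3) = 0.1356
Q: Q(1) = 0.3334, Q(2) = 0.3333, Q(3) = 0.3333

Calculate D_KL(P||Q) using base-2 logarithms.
0.2120 bits

D_KL(P||Q) = Σ P(x) log₂(P(x)/Q(x))

Computing term by term:
  P(1)·log₂(P(1)/Q(1)) = 0.5696·log₂(0.5696/0.3334) = 0.44013
  P(2)·log₂(P(2)/Q(2)) = 0.2948·log₂(0.2948/0.3333) = -0.05220
  P(3)·log₂(P(3)/Q(3)) = 0.1356·log₂(0.1356/0.3333) = -0.17594

D_KL(P||Q) = 0.44013 - 0.05220 - 0.17594 = 0.21199 ≈ 0.2120 bits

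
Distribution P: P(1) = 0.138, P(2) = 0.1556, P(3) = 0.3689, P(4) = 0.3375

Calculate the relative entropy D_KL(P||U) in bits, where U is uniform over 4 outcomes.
0.1284 bits

U(i) = 1/4 for all i

D_KL(P||U) = Σ P(x) log₂(P(x) / (1/4))
           = Σ P(x) log₂(P(x)) + log₂(4)
           = log₂(4) - H(P)

H(P) = -Σ P(x) log₂(P(x)):
  -P(1)·log₂(P(1)) = -(0.138)·log₂(0.138) = 0.39430
  -P(2)·log₂(P(2)) = -(0.1556)·log₂(0.1556) = 0.41764
  -P(3)·log₂(P(3)) = -(0.3689)·log₂(0.3689) = 0.53074
  -P(4)·log₂(P(4)) = -(0.3375)·log₂(0.3375) = 0.52888
H(P) = 0.39430 + 0.41764 + 0.53074 + 0.52888 = 1.87156 bits

log₂(4) = 2.00000 bits

D_KL(P||U) = 2.00000 - 1.87156 = 0.12844 ≈ 0.1284 bits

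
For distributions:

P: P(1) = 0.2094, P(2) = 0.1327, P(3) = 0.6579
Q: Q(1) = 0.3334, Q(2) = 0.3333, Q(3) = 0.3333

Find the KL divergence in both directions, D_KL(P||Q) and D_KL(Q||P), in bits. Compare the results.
D_KL(P||Q) = 0.3286 bits, D_KL(Q||P) = 0.3396 bits. D_KL(Q||P) is larger than D_KL(P||Q) by 0.0110 bits; the two directions differ.

D_KL(P||Q) = Σ P(x) log₂(P(x)/Q(x))

Computing term by term:
  P(1)·log₂(P(1)/Q(1)) = 0.2094·log₂(0.2094/0.3334) = -0.14051
  P(2)·log₂(P(2)/Q(2)) = 0.1327·log₂(0.1327/0.3333) = -0.17631
  P(3)·log₂(P(3)/Q(3)) = 0.6579·log₂(0.6579/0.3333) = 0.64543

D_KL(P||Q) = -0.14051 - 0.17631 + 0.64543 = 0.32861 ≈ 0.3286 bits

D_KL(Q||P) = Σ Q(x) log₂(Q(x)/P(x))

Computing term by term:
  Q(1)·log₂(Q(1)/P(1)) = 0.3334·log₂(0.3334/0.2094) = 0.22371
  Q(2)·log₂(Q(2)/P(2)) = 0.3333·log₂(0.3333/0.1327) = 0.44284
  Q(3)·log₂(Q(3)/P(3)) = 0.3333·log₂(0.3333/0.6579) = -0.32698

D_KL(Q||P) = 0.22371 + 0.44284 - 0.32698 = 0.33957 ≈ 0.3396 bits

These are NOT equal (difference: 0.0110 bits). KL divergence is asymmetric: D_KL(P||Q) ≠ D_KL(Q||P) in general.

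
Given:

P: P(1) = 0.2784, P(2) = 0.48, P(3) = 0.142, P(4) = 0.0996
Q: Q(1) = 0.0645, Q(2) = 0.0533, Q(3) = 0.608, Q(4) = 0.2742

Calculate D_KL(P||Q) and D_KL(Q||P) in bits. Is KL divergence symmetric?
D_KL(P||Q) = 1.6659 bits, D_KL(Q||P) = 1.3712 bits. No, KL divergence is not symmetric.

D_KL(P||Q) = Σ P(x) log₂(P(x)/Q(x))

Computing term by term:
  P(1)·log₂(P(1)/Q(1)) = 0.2784·log₂(0.2784/0.0645) = 0.58737
  P(2)·log₂(P(2)/Q(2)) = 0.48·log₂(0.48/0.0533) = 1.52200
  P(3)·log₂(P(3)/Q(3)) = 0.142·log₂(0.142/0.608) = -0.29794
  P(4)·log₂(P(4)/Q(4)) = 0.0996·log₂(0.0996/0.2742) = -0.14552

D_KL(P||Q) = 0.58737 + 1.52200 - 0.29794 - 0.14552 = 1.66591 ≈ 1.6659 bits

D_KL(Q||P) = Σ Q(x) log₂(Q(x)/P(x))

Computing term by term:
  Q(1)·log₂(Q(1)/P(1)) = 0.0645·log₂(0.0645/0.2784) = -0.13608
  Q(2)·log₂(Q(2)/P(2)) = 0.0533·log₂(0.0533/0.48) = -0.16901
  Q(3)·log₂(Q(3)/P(3)) = 0.608·log₂(0.608/0.142) = 1.27569
  Q(4)·log₂(Q(4)/P(4)) = 0.2742·log₂(0.2742/0.0996) = 0.40061

D_KL(Q||P) = -0.13608 - 0.16901 + 1.27569 + 0.40061 = 1.37121 ≈ 1.3712 bits

These are NOT equal (difference: 0.2947 bits). KL divergence is asymmetric: D_KL(P||Q) ≠ D_KL(Q||P) in general.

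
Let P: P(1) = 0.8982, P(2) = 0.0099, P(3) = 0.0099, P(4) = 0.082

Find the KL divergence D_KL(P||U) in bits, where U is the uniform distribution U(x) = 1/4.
1.4332 bits

U(i) = 1/4 for all i

D_KL(P||U) = Σ P(x) log₂(P(x) / (1/4))
           = Σ P(x) log₂(P(x)) + log₂(4)
           = log₂(4) - H(P)

H(P) = -Σ P(x) log₂(P(x)):
  -P(1)·log₂(P(1)) = -(0.8982)·log₂(0.8982) = 0.13912
  -P(2)·log₂(P(2)) = -(0.0099)·log₂(0.0099) = 0.06592
  -P(3)·log₂(P(3)) = -(0.0099)·log₂(0.0099) = 0.06592
  -P(4)·log₂(P(4)) = -(0.082)·log₂(0.082) = 0.29588
H(P) = 0.13912 + 0.06592 + 0.06592 + 0.29588 = 0.56684 bits

log₂(4) = 2.00000 bits

D_KL(P||U) = 2.00000 - 0.56684 = 1.43316 ≈ 1.4332 bits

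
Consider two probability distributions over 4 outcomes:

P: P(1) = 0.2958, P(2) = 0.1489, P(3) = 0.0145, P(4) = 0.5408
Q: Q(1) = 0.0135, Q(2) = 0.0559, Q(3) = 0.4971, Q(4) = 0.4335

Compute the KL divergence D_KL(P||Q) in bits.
1.6264 bits

D_KL(P||Q) = Σ P(x) log₂(P(x)/Q(x))

Computing term by term:
  P(1)·log₂(P(1)/Q(1)) = 0.2958·log₂(0.2958/0.0135) = 1.31737
  P(2)·log₂(P(2)/Q(2)) = 0.1489·log₂(0.1489/0.0559) = 0.21046
  P(3)·log₂(P(3)/Q(3)) = 0.0145·log₂(0.0145/0.4971) = -0.07394
  P(4)·log₂(P(4)/Q(4)) = 0.5408·log₂(0.5408/0.4335) = 0.17255

D_KL(P||Q) = 1.31737 + 0.21046 - 0.07394 + 0.17255 = 1.62644 ≈ 1.6264 bits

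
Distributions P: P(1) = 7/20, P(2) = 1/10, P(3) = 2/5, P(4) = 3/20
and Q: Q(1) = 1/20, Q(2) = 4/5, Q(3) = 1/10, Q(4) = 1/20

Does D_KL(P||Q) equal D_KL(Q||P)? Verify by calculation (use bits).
D_KL(P||Q) = 1.7203 bits, D_KL(Q||P) = 1.9804 bits. No — D_KL(P||Q) ≠ D_KL(Q||P) for this pair.

D_KL(P||Q) = Σ P(x) log₂(P(x)/Q(x))

Computing term by term:
  P(1)·log₂(P(1)/Q(1)) = (7/20)·log₂((7/20)/(1/20)) = 0.98257
  P(2)·log₂(P(2)/Q(2)) = (1/10)·log₂((1/10)/(4/5)) = -0.30000
  P(3)·log₂(P(3)/Q(3)) = (2/5)·log₂((2/5)/(1/10)) = 0.80000
  P(4)·log₂(P(4)/Q(4)) = (3/20)·log₂((3/20)/(1/20)) = 0.23774

D_KL(P||Q) = 0.98257 - 0.30000 + 0.80000 + 0.23774 = 1.72031 ≈ 1.7203 bits

D_KL(Q||P) = Σ Q(x) log₂(Q(x)/P(x))

Computing term by term:
  Q(1)·log₂(Q(1)/P(1)) = (1/20)·log₂((1/20)/(7/20)) = -0.14037
  Q(2)·log₂(Q(2)/P(2)) = (4/5)·log₂((4/5)/(1/10)) = 2.40000
  Q(3)·log₂(Q(3)/P(3)) = (1/10)·log₂((1/10)/(2/5)) = -0.20000
  Q(4)·log₂(Q(4)/P(4)) = (1/20)·log₂((1/20)/(3/20)) = -0.07925

D_KL(Q||P) = -0.14037 + 2.40000 - 0.20000 - 0.07925 = 1.98038 ≈ 1.9804 bits

These are NOT equal (difference: 0.2601 bits). KL divergence is asymmetric: D_KL(P||Q) ≠ D_KL(Q||P) in general.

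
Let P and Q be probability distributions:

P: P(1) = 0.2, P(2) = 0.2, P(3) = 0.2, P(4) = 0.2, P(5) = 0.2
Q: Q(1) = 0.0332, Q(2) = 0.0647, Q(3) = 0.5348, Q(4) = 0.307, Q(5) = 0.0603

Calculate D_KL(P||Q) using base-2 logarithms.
0.7823 bits

D_KL(P||Q) = Σ P(x) log₂(P(x)/Q(x))

Computing term by term:
  P(1)·log₂(P(1)/Q(1)) = 0.2·log₂(0.2/0.0332) = 0.51815
  P(2)·log₂(P(2)/Q(2)) = 0.2·log₂(0.2/0.0647) = 0.32563
  P(3)·log₂(P(3)/Q(3)) = 0.2·log₂(0.2/0.5348) = -0.28380
  P(4)·log₂(P(4)/Q(4)) = 0.2·log₂(0.2/0.307) = -0.12365
  P(5)·log₂(P(5)/Q(5)) = 0.2·log₂(0.2/0.0603) = 0.34595

D_KL(P||Q) = 0.51815 + 0.32563 - 0.28380 - 0.12365 + 0.34595 = 0.78228 ≈ 0.7823 bits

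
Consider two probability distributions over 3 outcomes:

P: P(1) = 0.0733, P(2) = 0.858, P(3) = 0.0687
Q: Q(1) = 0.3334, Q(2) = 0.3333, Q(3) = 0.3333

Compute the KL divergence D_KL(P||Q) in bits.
0.8537 bits

D_KL(P||Q) = Σ P(x) log₂(P(x)/Q(x))

Computing term by term:
  P(1)·log₂(P(1)/Q(1)) = 0.0733·log₂(0.0733/0.3334) = -0.16019
  P(2)·log₂(P(2)/Q(2)) = 0.858·log₂(0.858/0.3333) = 1.17045
  P(3)·log₂(P(3)/Q(3)) = 0.0687·log₂(0.0687/0.3333) = -0.15653

D_KL(P||Q) = -0.16019 + 1.17045 - 0.15653 = 0.85373 ≈ 0.8537 bits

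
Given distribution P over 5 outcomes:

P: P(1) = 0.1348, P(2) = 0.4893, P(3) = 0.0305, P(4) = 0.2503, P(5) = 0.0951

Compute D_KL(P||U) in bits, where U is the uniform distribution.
0.4511 bits

U(i) = 1/5 for all i

D_KL(P||U) = Σ P(x) log₂(P(x) / (1/5))
           = Σ P(x) log₂(P(x)) + log₂(5)
           = log₂(5) - H(P)

H(P) = -Σ P(x) log₂(P(x)):
  -P(1)·log₂(P(1)) = -(0.1348)·log₂(0.1348) = 0.38972
  -P(2)·log₂(P(2)) = -(0.4893)·log₂(0.4893) = 0.50457
  -P(3)·log₂(P(3)) = -(0.0305)·log₂(0.0305) = 0.15357
  -P(4)·log₂(P(4)) = -(0.2503)·log₂(0.2503) = 0.50017
  -P(5)·log₂(P(5)) = -(0.0951)·log₂(0.0951) = 0.32281
H(P) = 0.38972 + 0.50457 + 0.15357 + 0.50017 + 0.32281 = 1.87084 bits

log₂(5) = 2.32193 bits

D_KL(P||U) = 2.32193 - 1.87084 = 0.45109 ≈ 0.4511 bits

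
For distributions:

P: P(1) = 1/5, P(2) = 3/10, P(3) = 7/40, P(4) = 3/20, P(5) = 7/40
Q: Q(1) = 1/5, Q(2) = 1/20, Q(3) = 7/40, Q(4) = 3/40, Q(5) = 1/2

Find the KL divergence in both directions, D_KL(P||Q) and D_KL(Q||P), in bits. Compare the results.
D_KL(P||Q) = 0.6604 bits, D_KL(Q||P) = 0.5530 bits. D_KL(P||Q) is larger than D_KL(Q||P) by 0.1074 bits; the two directions differ.

D_KL(P||Q) = Σ P(x) log₂(P(x)/Q(x))

Computing term by term:
  P(1)·log₂(P(1)/Q(1)) = (1/5)·log₂((1/5)/(1/5)) = 0.00000
  P(2)·log₂(P(2)/Q(2)) = (3/10)·log₂((3/10)/(1/20)) = 0.77549
  P(3)·log₂(P(3)/Q(3)) = (7/40)·log₂((7/40)/(7/40)) = 0.00000
  P(4)·log₂(P(4)/Q(4)) = (3/20)·log₂((3/20)/(3/40)) = 0.15000
  P(5)·log₂(P(5)/Q(5)) = (7/40)·log₂((7/40)/(1/2)) = -0.26505

D_KL(P||Q) = 0.00000 + 0.77549 + 0.00000 + 0.15000 - 0.26505 = 0.66044 ≈ 0.6604 bits

D_KL(Q||P) = Σ Q(x) log₂(Q(x)/P(x))

Computing term by term:
  Q(1)·log₂(Q(1)/P(1)) = (1/5)·log₂((1/5)/(1/5)) = 0.00000
  Q(2)·log₂(Q(2)/P(2)) = (1/20)·log₂((1/20)/(3/10)) = -0.12925
  Q(3)·log₂(Q(3)/P(3)) = (7/40)·log₂((7/40)/(7/40)) = 0.00000
  Q(4)·log₂(Q(4)/P(4)) = (3/40)·log₂((3/40)/(3/20)) = -0.07500
  Q(5)·log₂(Q(5)/P(5)) = (1/2)·log₂((1/2)/(7/40)) = 0.75729

D_KL(Q||P) = 0.00000 - 0.12925 + 0.00000 - 0.07500 + 0.75729 = 0.55304 ≈ 0.5530 bits

These are NOT equal (difference: 0.1074 bits). KL divergence is asymmetric: D_KL(P||Q) ≠ D_KL(Q||P) in general.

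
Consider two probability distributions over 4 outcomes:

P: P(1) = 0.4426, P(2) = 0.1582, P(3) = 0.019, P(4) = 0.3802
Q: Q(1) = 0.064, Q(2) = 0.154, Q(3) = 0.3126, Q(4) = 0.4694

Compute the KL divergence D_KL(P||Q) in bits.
1.0486 bits

D_KL(P||Q) = Σ P(x) log₂(P(x)/Q(x))

Computing term by term:
  P(1)·log₂(P(1)/Q(1)) = 0.4426·log₂(0.4426/0.064) = 1.23479
  P(2)·log₂(P(2)/Q(2)) = 0.1582·log₂(0.1582/0.154) = 0.00614
  P(3)·log₂(P(3)/Q(3)) = 0.019·log₂(0.019/0.3126) = -0.07676
  P(4)·log₂(P(4)/Q(4)) = 0.3802·log₂(0.3802/0.4694) = -0.11560

D_KL(P||Q) = 1.23479 + 0.00614 - 0.07676 - 0.11560 = 1.04857 ≈ 1.0486 bits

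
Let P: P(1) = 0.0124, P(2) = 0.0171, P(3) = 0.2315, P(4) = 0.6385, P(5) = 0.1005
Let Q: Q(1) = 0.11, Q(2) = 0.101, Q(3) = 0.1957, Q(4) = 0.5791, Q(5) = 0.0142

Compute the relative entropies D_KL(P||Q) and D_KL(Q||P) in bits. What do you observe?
D_KL(P||Q) = 0.3469 bits, D_KL(Q||P) = 0.4361 bits. The two directions give different values (D_KL(Q||P) exceeds D_KL(P||Q) by 0.0892 bits): KL divergence is asymmetric.

D_KL(P||Q) = Σ P(x) log₂(P(x)/Q(x))

Computing term by term:
  P(1)·log₂(P(1)/Q(1)) = 0.0124·log₂(0.0124/0.11) = -0.03905
  P(2)·log₂(P(2)/Q(2)) = 0.0171·log₂(0.0171/0.101) = -0.04382
  P(3)·log₂(P(3)/Q(3)) = 0.2315·log₂(0.2315/0.1957) = 0.05611
  P(4)·log₂(P(4)/Q(4)) = 0.6385·log₂(0.6385/0.5791) = 0.08995
  P(5)·log₂(P(5)/Q(5)) = 0.1005·log₂(0.1005/0.0142) = 0.28373

D_KL(P||Q) = -0.03905 - 0.04382 + 0.05611 + 0.08995 + 0.28373 = 0.34692 ≈ 0.3469 bits

D_KL(Q||P) = Σ Q(x) log₂(Q(x)/P(x))

Computing term by term:
  Q(1)·log₂(Q(1)/P(1)) = 0.11·log₂(0.11/0.0124) = 0.34640
  Q(2)·log₂(Q(2)/P(2)) = 0.101·log₂(0.101/0.0171) = 0.25879
  Q(3)·log₂(Q(3)/P(3)) = 0.1957·log₂(0.1957/0.2315) = -0.04743
  Q(4)·log₂(Q(4)/P(4)) = 0.5791·log₂(0.5791/0.6385) = -0.08158
  Q(5)·log₂(Q(5)/P(5)) = 0.0142·log₂(0.0142/0.1005) = -0.04009

D_KL(Q||P) = 0.34640 + 0.25879 - 0.04743 - 0.08158 - 0.04009 = 0.43609 ≈ 0.4361 bits

These are NOT equal (difference: 0.0892 bits). KL divergence is asymmetric: D_KL(P||Q) ≠ D_KL(Q||P) in general.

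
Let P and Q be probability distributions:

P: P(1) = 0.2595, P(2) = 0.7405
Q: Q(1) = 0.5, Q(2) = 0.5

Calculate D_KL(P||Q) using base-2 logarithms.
0.1740 bits

D_KL(P||Q) = Σ P(x) log₂(P(x)/Q(x))

Computing term by term:
  P(1)·log₂(P(1)/Q(1)) = 0.2595·log₂(0.2595/0.5) = -0.24554
  P(2)·log₂(P(2)/Q(2)) = 0.7405·log₂(0.7405/0.5) = 0.41955

D_KL(P||Q) = -0.24554 + 0.41955 = 0.17401 ≈ 0.1740 bits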